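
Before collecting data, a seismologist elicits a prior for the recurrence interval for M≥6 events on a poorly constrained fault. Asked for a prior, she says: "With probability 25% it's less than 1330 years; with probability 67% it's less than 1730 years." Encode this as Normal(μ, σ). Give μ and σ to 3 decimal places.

μ = 1572.099, σ = 358.937

For Normal(μ,σ), the p-quantile is μ + z_p·σ. Here z_{0.25} = -0.6745, z_{0.67} = 0.4399.
So 1330 = μ − 0.6745σ and 1730 = μ + 0.4399σ.
Subtracting: σ = (1730 − 1330)/(0.4399 − (-0.6745)) = 358.937.
Then μ = 1330 − (-0.6745)·358.937 = 1572.099.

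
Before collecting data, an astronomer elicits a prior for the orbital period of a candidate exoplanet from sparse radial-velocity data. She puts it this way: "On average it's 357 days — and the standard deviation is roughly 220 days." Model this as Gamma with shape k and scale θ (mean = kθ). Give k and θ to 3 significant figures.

k ≈ 2.63, θ ≈ 136

For Gamma(k, scale θ): mean = kθ, variance = kθ², so CV = 1/√k.
CV = SD/mean = 220/357 = 0.6162, hence k = 1/CV² = 2.63.
Then θ = mean/k = 357/2.63 = 136.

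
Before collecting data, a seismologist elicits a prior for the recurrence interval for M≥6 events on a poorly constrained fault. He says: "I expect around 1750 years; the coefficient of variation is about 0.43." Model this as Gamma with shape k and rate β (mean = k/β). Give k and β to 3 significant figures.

For Gamma(k, rate β): mean = k/β, variance = k/β², so CV = 1/√k.
CV = 0.43, hence k = 1/CV² = 5.41.
Then β = k/mean = 5.41/1750 = 0.00309.

k ≈ 5.41, β ≈ 0.00309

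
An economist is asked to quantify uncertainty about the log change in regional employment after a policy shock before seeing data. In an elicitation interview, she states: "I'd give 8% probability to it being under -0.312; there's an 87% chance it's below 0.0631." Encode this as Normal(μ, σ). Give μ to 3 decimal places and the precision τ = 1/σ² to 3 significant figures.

For Normal(μ,σ), the p-quantile is μ + z_p·σ. Here z_{0.08} = -1.405, z_{0.87} = 1.126.
So -0.312 = μ − 1.405σ and 0.0631 = μ + 1.126σ.
Subtracting: σ = (0.0631 − -0.312)/(1.126 − (-1.405)) = 0.148.
Then μ = -0.312 − (-1.405)·0.148 = -0.104.
Precision τ = 1/σ² = 1/0.1482² = 45.5.

μ = -0.104, τ = 45.5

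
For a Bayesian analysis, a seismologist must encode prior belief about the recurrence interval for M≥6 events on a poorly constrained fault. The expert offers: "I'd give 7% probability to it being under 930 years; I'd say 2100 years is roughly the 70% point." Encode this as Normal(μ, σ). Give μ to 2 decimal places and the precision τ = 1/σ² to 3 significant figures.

The p-quantile of Normal(μ,σ) is μ + z_p·σ, with z_{0.07} = -1.476 and z_{0.7} = 0.5244.
Eliminate σ: μ = (z₂·x₁ − z₁·x₂)/(z₂ − z₁) = (0.5244·930 − (-1.476)·2100)/2 = 1793.26.
Then σ = (x₂ − x₁)/(z₂ − z₁) = (2100 − 930)/2 = 584.94.
Precision τ = 1/σ² = 1/584.9² = 2.92e-06.

μ = 1793.26, τ = 2.92e-06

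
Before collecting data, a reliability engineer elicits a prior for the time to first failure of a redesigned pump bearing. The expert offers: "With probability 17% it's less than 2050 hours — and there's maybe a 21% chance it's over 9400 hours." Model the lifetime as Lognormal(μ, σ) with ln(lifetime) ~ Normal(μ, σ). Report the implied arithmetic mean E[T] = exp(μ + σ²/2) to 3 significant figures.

If T ~ Lognormal(μ,σ) then ln T ~ Normal(μ,σ), so the p-quantile of ln T is μ + z_p·σ.
ln(2050) = 7.626 and ln(9400) = 9.148; z_{0.17} = -0.9542, z_{0.79} = 0.8064.
σ = (9.148 − 7.626)/(0.8064 − (-0.9542)) = 0.865.
μ = 7.626 − (-0.9542)·0.865 = 8.451.
E[T] = exp(μ + σ²/2) = exp(8.451 + 0.3741) = 6800 hours.

E[T] ≈ 6800 hours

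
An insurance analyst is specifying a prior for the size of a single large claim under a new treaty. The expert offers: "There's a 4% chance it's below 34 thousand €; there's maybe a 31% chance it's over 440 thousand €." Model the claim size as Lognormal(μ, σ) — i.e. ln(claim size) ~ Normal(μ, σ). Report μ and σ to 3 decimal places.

If T ~ Lognormal(μ,σ) then ln T ~ Normal(μ,σ), so the p-quantile of ln T is μ + z_p·σ.
ln(34) = 3.526 and ln(440) = 6.087; z_{0.04} = -1.751, z_{0.69} = 0.4959.
σ = (6.087 − 3.526)/(0.4959 − (-1.751)) = 1.140.
μ = 3.526 − (-1.751)·1.140 = 5.522.

μ ≈ 5.522, σ ≈ 1.140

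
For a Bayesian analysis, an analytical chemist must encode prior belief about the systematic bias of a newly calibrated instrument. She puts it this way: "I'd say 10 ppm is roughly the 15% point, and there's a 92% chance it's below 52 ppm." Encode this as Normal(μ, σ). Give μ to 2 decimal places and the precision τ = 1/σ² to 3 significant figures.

The p-quantile of Normal(μ,σ) is μ + z_p·σ, with z_{0.15} = -1.036 and z_{0.92} = 1.405.
Eliminate σ: μ = (z₂·x₁ − z₁·x₂)/(z₂ − z₁) = (1.405·10 − (-1.036)·52)/2.442 = 27.83.
Then σ = (x₂ − x₁)/(z₂ − z₁) = (52 − 10)/2.442 = 17.20.
Precision τ = 1/σ² = 1/17.2² = 0.00338.

μ = 27.83, τ = 0.00338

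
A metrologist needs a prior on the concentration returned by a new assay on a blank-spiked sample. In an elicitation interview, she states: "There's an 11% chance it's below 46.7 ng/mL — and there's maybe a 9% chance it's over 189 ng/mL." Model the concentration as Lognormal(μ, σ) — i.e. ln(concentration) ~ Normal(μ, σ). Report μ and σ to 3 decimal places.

If T ~ Lognormal(μ,σ) then ln T ~ Normal(μ,σ), so the p-quantile of ln T is μ + z_p·σ.
ln(46.7) = 3.844 and ln(189) = 5.242; z_{0.11} = -1.227, z_{0.91} = 1.341.
σ = (5.242 − 3.844)/(1.341 − (-1.227)) = 0.545.
μ = 3.844 − (-1.227)·0.545 = 4.512.

μ ≈ 4.512, σ ≈ 0.545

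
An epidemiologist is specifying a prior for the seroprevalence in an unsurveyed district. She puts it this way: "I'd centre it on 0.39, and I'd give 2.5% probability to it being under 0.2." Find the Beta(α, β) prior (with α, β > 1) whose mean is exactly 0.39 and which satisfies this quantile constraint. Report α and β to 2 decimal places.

With mean 0.39 fixed, write α = 0.39s, β = 0.61s where s = α+β.
Need P(θ < 0.2) = 0.025 under Beta(0.39s, 0.61s). Normal approximation: (q−m)/√(m(1−m)/s) ≈ z_{0.025} = -1.96, so s ≈ 0.39·0.61·(-1.96)²/(0.2−0.39)² = 25.3.
At s = 25.3: P(θ<0.2) ≈ 0.016. Adjusting to match 0.025 gives s ≈ 21.38.
So α = 0.39·21.38 ≈ 8.34, β = 0.61·21.38 ≈ 13.04.

α ≈ 8.34, β ≈ 13.04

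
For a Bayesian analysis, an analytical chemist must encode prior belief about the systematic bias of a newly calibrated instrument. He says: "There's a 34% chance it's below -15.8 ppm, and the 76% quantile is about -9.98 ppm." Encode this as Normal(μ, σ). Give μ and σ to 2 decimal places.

The p-quantile of Normal(μ,σ) is μ + z_p·σ, with z_{0.34} = -0.4125 and z_{0.76} = 0.7063.
Eliminate σ: μ = (z₂·x₁ − z₁·x₂)/(z₂ − z₁) = (0.7063·-15.8 − (-0.4125)·-9.98)/1.119 = -13.65.
Then σ = (x₂ − x₁)/(z₂ − z₁) = (-9.98 − -15.8)/1.119 = 5.20.

μ = -13.65, σ = 5.20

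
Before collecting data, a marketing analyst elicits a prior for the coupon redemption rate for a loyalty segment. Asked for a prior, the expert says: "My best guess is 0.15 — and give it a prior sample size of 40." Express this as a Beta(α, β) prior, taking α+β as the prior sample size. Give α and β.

Under the effective-sample-size interpretation, Beta(α, β) has prior mean α/(α+β) and prior sample size α+β.
So α+β = 40 and α/(α+β) = 0.15, giving α = 0.15·40 = 6 and β = 40 − 6 = 34.

α = 6, β = 34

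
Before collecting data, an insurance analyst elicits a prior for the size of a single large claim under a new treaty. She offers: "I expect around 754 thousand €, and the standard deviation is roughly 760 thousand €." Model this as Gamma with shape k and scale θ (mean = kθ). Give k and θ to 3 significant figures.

k ≈ 0.984, θ ≈ 766

For Gamma(k, scale θ): mean = kθ, variance = kθ², so CV = 1/√k.
CV = SD/mean = 760/754 = 1.008, hence k = 1/CV² = 0.984.
Then θ = mean/k = 754/0.984 = 766.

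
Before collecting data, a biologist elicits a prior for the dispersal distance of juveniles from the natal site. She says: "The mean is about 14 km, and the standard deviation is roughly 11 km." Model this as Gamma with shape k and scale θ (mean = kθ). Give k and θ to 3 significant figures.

k ≈ 1.62, θ ≈ 8.64

For Gamma(k, scale θ): mean = kθ, variance = kθ², so CV = 1/√k.
CV = SD/mean = 11/14 = 0.7857, hence k = 1/CV² = 1.62.
Then θ = mean/k = 14/1.62 = 8.64.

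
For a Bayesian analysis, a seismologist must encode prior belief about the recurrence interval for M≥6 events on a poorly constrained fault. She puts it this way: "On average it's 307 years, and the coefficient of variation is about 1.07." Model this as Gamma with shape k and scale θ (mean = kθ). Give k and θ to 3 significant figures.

k ≈ 0.873, θ ≈ 351

For Gamma(k, scale θ): mean = kθ, variance = kθ², so CV = 1/√k.
CV = 1.07, hence k = 1/CV² = 0.873.
Then θ = mean/k = 307/0.873 = 351.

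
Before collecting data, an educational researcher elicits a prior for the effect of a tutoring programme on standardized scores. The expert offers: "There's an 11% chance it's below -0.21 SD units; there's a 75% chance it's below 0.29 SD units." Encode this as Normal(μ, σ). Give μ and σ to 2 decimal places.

μ = 0.11, σ = 0.26

For Normal(μ,σ), the p-quantile is μ + z_p·σ. Here z_{0.11} = -1.227, z_{0.75} = 0.6745.
So -0.21 = μ − 1.227σ and 0.29 = μ + 0.6745σ.
Subtracting: σ = (0.29 − -0.21)/(0.6745 − (-1.227)) = 0.26.
Then μ = -0.21 − (-1.227)·0.26 = 0.11.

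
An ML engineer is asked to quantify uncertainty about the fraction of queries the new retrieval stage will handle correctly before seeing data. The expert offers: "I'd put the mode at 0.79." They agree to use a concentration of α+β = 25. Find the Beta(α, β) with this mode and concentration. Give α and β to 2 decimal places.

For α,β > 1 the Beta mode is (α−1)/(α+β−2). With α+β = 25, the mode is (α−1)/23.
Set (α−1)/23 = 0.79 → α = 1 + 0.79·23 = 19.17.
β = 25 − α = 5.83.

α = 19.17, β = 5.83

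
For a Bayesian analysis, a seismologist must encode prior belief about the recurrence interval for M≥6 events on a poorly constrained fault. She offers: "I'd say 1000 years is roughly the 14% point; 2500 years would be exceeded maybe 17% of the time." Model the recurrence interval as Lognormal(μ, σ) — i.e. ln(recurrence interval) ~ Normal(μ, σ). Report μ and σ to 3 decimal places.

If T ~ Lognormal(μ,σ) then ln T ~ Normal(μ,σ), so the p-quantile of ln T is μ + z_p·σ.
ln(1000) = 6.908 and ln(2500) = 7.824; z_{0.14} = -1.08, z_{0.83} = 0.9542.
σ = (7.824 − 6.908)/(0.9542 − (-1.08)) = 0.450.
μ = 6.908 − (-1.08)·0.450 = 7.394.

μ ≈ 7.394, σ ≈ 0.450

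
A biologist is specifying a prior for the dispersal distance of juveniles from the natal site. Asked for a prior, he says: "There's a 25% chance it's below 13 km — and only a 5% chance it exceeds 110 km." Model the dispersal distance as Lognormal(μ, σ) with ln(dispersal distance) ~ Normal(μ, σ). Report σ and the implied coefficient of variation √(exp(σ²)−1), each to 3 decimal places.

σ ≈ 0.921, CV ≈ 1.155

If T ~ Lognormal(μ,σ) then ln T ~ Normal(μ,σ), so the p-quantile of ln T is μ + z_p·σ.
ln(13) = 2.565 and ln(110) = 4.7; z_{0.25} = -0.6745, z_{0.95} = 1.645.
σ = (4.7 − 2.565)/(1.645 − (-0.6745)) = 0.921.
μ = 2.565 − (-0.6745)·0.921 = 3.186.
CV = √(exp(σ²)−1) = √(exp(0.8478)−1) = 1.155.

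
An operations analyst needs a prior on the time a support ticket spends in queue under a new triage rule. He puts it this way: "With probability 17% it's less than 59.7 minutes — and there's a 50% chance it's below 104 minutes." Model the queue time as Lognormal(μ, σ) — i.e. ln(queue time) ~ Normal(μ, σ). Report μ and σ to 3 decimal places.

μ ≈ 4.644, σ ≈ 0.582

If T ~ Lognormal(μ,σ) then ln T ~ Normal(μ,σ), so the p-quantile of ln T is μ + z_p·σ.
ln(59.7) = 4.089 and ln(104) = 4.644; z_{0.17} = -0.9542, z_{0.5} = 0.
σ = (4.644 − 4.089)/(0 − (-0.9542)) = 0.582.
μ = 4.089 − (-0.9542)·0.582 = 4.644.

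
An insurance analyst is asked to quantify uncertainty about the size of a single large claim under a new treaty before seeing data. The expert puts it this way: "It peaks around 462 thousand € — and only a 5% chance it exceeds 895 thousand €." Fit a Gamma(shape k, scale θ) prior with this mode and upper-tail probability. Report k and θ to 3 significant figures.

Gamma(k,θ) with k>1 has mode (k−1)θ, so θ = 462/(k−1).
Need P(X < 895) = 0.95 with θ tied to k this way. Start at k = 2, θ = 462: P(X<895) ≈ 0.577.
Too low — raise k to concentrate. Iterating converges to k ≈ 7.35.
Then θ = 462/(7.35−1) ≈ 72.7.

k ≈ 7.35, θ ≈ 72.7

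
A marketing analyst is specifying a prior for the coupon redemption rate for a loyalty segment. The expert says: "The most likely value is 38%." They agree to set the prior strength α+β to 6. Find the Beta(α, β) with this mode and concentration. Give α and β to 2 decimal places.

For α,β > 1 the Beta mode is (α−1)/(α+β−2). With α+β = 6, the mode is (α−1)/4.
Set (α−1)/4 = 0.38 → α = 1 + 0.38·4 = 2.52.
β = 6 − α = 3.48.

α = 2.52, β = 3.48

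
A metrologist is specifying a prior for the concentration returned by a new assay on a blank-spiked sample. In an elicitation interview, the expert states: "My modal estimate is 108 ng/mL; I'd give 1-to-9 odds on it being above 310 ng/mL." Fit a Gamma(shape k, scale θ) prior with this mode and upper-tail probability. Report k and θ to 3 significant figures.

k ≈ 2.72, θ ≈ 63

Gamma(k,θ) with k>1 has mode (k−1)θ, so θ = 108/(k−1).
Need P(X < 310) = 0.9 with θ tied to k this way. Start at k = 2, θ = 108: P(X<310) ≈ 0.781.
Too low — raise k to concentrate. Iterating converges to k ≈ 2.72.
Then θ = 108/(2.72−1) ≈ 63.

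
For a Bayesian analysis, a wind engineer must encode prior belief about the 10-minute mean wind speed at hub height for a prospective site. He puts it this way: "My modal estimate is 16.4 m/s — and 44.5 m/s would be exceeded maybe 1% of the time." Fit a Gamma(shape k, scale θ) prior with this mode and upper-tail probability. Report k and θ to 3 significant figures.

k ≈ 5.63, θ ≈ 3.55

Gamma(k,θ) with k>1 has mode (k−1)θ, so θ = 16.4/(k−1).
Need P(X < 44.5) = 0.99 with θ tied to k this way. Start at k = 2, θ = 16.4: P(X<44.5) ≈ 0.754.
Too low — raise k to concentrate. Iterating converges to k ≈ 5.63.
Then θ = 16.4/(5.63−1) ≈ 3.55.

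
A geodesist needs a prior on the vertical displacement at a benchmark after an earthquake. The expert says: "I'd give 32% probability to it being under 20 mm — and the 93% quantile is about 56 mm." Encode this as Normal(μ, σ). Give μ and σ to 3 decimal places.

The p-quantile of Normal(μ,σ) is μ + z_p·σ, with z_{0.32} = -0.4677 and z_{0.93} = 1.476.
Eliminate σ: μ = (z₂·x₁ − z₁·x₂)/(z₂ − z₁) = (1.476·20 − (-0.4677)·56)/1.943 = 28.663.
Then σ = (x₂ − x₁)/(z₂ − z₁) = (56 − 20)/1.943 = 18.523.

μ = 28.663, σ = 18.523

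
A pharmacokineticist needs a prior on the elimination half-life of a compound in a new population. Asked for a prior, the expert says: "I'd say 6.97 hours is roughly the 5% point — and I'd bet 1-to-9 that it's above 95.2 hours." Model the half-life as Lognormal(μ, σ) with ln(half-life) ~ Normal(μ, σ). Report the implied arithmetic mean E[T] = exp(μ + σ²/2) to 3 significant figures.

If T ~ Lognormal(μ,σ) then ln T ~ Normal(μ,σ), so the p-quantile of ln T is μ + z_p·σ.
ln(6.97) = 1.942 and ln(95.2) = 4.556; z_{0.05} = -1.645, z_{0.9} = 1.282.
σ = (4.556 − 1.942)/(1.282 − (-1.645)) = 0.893.
μ = 1.942 − (-1.645)·0.893 = 3.411.
E[T] = exp(μ + σ²/2) = exp(3.411 + 0.3991) = 45.2 hours.

E[T] ≈ 45.2 hours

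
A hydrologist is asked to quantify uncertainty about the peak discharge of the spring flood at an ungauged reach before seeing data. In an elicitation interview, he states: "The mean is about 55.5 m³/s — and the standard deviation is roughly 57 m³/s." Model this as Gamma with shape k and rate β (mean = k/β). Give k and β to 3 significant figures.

k ≈ 0.948, β ≈ 0.0171

For Gamma(k, rate β): mean = k/β, variance = k/β², so CV = 1/√k.
CV = SD/mean = 57/55.5 = 1.027, hence k = 1/CV² = 0.948.
Then β = k/mean = 0.948/55.5 = 0.0171.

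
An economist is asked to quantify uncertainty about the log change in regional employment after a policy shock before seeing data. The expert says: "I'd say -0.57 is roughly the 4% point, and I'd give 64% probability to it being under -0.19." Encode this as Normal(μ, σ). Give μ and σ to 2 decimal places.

μ = -0.25, σ = 0.18

For Normal(μ,σ), the p-quantile is μ + z_p·σ. Here z_{0.04} = -1.751, z_{0.64} = 0.3585.
So -0.57 = μ − 1.751σ and -0.19 = μ + 0.3585σ.
Subtracting: σ = (-0.19 − -0.57)/(0.3585 − (-1.751)) = 0.18.
Then μ = -0.57 − (-1.751)·0.18 = -0.25.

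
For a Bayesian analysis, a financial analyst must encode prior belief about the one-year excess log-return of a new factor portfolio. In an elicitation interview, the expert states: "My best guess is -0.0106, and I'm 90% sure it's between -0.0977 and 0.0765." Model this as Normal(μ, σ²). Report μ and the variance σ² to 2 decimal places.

A symmetric 90% interval runs μ ± z·σ with z = 1.645.
Half-width = 0.0871, so σ = 0.0871/1.645 = 0.053 and σ² = 0.00.
μ is the stated best guess, -0.01.

μ = -0.01, σ² = 0.00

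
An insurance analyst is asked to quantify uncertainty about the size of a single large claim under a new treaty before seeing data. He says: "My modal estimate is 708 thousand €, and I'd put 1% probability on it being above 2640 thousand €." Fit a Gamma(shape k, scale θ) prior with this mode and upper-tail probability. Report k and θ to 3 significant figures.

k ≈ 3.46, θ ≈ 288

Gamma(k,θ) with k>1 has mode (k−1)θ, so θ = 708/(k−1).
Need P(X < 2640) = 0.99 with θ tied to k this way. Start at k = 2, θ = 708: P(X<2640) ≈ 0.886.
Too low — raise k to concentrate. Iterating converges to k ≈ 3.46.
Then θ = 708/(3.46−1) ≈ 288.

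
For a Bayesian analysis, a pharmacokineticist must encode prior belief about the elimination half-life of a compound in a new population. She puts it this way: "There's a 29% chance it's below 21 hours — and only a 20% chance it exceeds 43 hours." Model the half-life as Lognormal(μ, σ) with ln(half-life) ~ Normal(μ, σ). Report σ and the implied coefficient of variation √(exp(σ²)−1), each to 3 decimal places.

σ ≈ 0.514, CV ≈ 0.550

If T ~ Lognormal(μ,σ) then ln T ~ Normal(μ,σ), so the p-quantile of ln T is μ + z_p·σ.
ln(21) = 3.045 and ln(43) = 3.761; z_{0.29} = -0.5534, z_{0.8} = 0.8416.
σ = (3.761 − 3.045)/(0.8416 − (-0.5534)) = 0.514.
μ = 3.045 − (-0.5534)·0.514 = 3.329.
CV = √(exp(σ²)−1) = √(exp(0.2639)−1) = 0.550.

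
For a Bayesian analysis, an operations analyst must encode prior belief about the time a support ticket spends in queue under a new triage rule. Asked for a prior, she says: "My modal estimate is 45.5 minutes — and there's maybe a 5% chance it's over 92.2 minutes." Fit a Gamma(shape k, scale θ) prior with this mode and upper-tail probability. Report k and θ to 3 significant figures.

k ≈ 6.55, θ ≈ 8.2

Gamma(k,θ) with k>1 has mode (k−1)θ, so θ = 45.5/(k−1).
Need P(X < 92.2) = 0.95 with θ tied to k this way. Start at k = 2, θ = 45.5: P(X<92.2) ≈ 0.601.
Too low — raise k to concentrate. Iterating converges to k ≈ 6.55.
Then θ = 45.5/(6.55−1) ≈ 8.2.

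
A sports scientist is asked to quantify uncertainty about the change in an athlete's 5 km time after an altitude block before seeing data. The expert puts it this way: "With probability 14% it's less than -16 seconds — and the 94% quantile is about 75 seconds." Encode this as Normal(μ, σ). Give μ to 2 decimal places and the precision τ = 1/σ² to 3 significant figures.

For Normal(μ,σ), the p-quantile is μ + z_p·σ. Here z_{0.14} = -1.08, z_{0.94} = 1.555.
So -16 = μ − 1.08σ and 75 = μ + 1.555σ.
Subtracting: σ = (75 − -16)/(1.555 − (-1.08)) = 34.53.
Then μ = -16 − (-1.08)·34.53 = 21.31.
Precision τ = 1/σ² = 1/34.53² = 0.000839.

μ = 21.31, τ = 0.000839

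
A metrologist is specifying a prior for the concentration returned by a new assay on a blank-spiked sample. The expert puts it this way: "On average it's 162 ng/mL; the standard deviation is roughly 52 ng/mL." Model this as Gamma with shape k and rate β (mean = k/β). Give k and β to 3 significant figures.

For Gamma(k, rate β): mean = k/β, variance = k/β², so CV = 1/√k.
CV = SD/mean = 52/162 = 0.321, hence k = 1/CV² = 9.71.
Then β = k/mean = 9.71/162 = 0.0599.

k ≈ 9.71, β ≈ 0.0599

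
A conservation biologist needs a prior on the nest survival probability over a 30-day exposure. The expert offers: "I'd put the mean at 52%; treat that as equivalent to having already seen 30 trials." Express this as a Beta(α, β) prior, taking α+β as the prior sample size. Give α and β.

Under the effective-sample-size interpretation, Beta(α, β) has prior mean α/(α+β) and prior sample size α+β.
So α+β = 30 and α/(α+β) = 0.52, giving α = 0.52·30 = 15.6 and β = 30 − 15.6 = 14.4.

α = 15.6, β = 14.4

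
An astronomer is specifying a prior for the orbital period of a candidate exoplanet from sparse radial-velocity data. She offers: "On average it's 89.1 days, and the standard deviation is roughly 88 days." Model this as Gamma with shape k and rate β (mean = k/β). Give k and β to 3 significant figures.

For Gamma(k, rate β): mean = k/β, variance = k/β², so CV = 1/√k.
CV = SD/mean = 88/89.1 = 0.9877, hence k = 1/CV² = 1.03.
Then β = k/mean = 1.03/89.1 = 0.0115.

k ≈ 1.03, β ≈ 0.0115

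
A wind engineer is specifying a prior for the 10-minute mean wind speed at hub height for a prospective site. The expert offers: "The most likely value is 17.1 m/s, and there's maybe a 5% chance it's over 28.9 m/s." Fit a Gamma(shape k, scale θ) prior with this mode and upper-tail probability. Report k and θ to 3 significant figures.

Gamma(k,θ) with k>1 has mode (k−1)θ, so θ = 17.1/(k−1).
Need P(X < 28.9) = 0.95 with θ tied to k this way. Start at k = 2, θ = 17.1: P(X<28.9) ≈ 0.504.
Too low — raise k to concentrate. Iterating converges to k ≈ 11.1.
Then θ = 17.1/(11.1−1) ≈ 1.69.

k ≈ 11.1, θ ≈ 1.69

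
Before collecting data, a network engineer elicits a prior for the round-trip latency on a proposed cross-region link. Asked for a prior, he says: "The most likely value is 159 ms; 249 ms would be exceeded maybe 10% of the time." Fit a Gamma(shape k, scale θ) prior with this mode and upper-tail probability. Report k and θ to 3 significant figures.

k ≈ 10.3, θ ≈ 17.1

Gamma(k,θ) with k>1 has mode (k−1)θ, so θ = 159/(k−1).
Need P(X < 249) = 0.9 with θ tied to k this way. Start at k = 2, θ = 159: P(X<249) ≈ 0.464.
Too low — raise k to concentrate. Iterating converges to k ≈ 10.3.
Then θ = 159/(10.3−1) ≈ 17.1.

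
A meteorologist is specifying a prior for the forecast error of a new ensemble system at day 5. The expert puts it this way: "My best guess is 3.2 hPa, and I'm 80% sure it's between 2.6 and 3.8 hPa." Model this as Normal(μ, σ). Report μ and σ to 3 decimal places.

A symmetric 80% interval runs μ ± z·σ with z = 1.282.
Half-width = 0.6, so σ = 0.6/1.282 = 0.468.
μ is the stated best guess, 3.200.

μ = 3.200, σ = 0.468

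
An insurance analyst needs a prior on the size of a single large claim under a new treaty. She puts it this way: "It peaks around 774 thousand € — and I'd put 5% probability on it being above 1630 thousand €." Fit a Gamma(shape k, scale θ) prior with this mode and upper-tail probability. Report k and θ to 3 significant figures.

k ≈ 5.98, θ ≈ 155

Gamma(k,θ) with k>1 has mode (k−1)θ, so θ = 774/(k−1).
Need P(X < 1630) = 0.95 with θ tied to k this way. Start at k = 2, θ = 774: P(X<1630) ≈ 0.622.
Too low — raise k to concentrate. Iterating converges to k ≈ 5.98.
Then θ = 774/(5.98−1) ≈ 155.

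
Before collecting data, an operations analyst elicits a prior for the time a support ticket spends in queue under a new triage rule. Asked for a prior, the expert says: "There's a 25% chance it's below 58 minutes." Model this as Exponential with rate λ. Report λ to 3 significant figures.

λ ≈ 0.00496

P(T < 58.0) = 1 − e^(−λ·58.0) = 0.25, so λ = −ln(1−0.25)/58.0 = −ln(0.75)/58.0 = 0.00496.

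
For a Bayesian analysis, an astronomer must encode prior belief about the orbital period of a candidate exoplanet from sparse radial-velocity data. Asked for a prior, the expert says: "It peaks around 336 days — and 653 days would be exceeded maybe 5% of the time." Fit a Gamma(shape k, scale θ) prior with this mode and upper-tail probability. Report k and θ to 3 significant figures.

k ≈ 7.29, θ ≈ 53.4

Gamma(k,θ) with k>1 has mode (k−1)θ, so θ = 336/(k−1).
Need P(X < 653) = 0.95 with θ tied to k this way. Start at k = 2, θ = 336: P(X<653) ≈ 0.578.
Too low — raise k to concentrate. Iterating converges to k ≈ 7.29.
Then θ = 336/(7.29−1) ≈ 53.4.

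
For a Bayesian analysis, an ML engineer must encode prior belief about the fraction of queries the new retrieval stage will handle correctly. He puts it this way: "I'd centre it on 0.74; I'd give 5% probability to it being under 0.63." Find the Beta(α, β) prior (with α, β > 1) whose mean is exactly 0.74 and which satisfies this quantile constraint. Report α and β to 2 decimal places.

With mean 0.74 fixed, write α = 0.74s, β = 0.26s where s = α+β.
Need P(θ < 0.63) = 0.05 under Beta(0.74s, 0.26s). Normal approximation: (q−m)/√(m(1−m)/s) ≈ z_{0.05} = -1.64, so s ≈ 0.74·0.26·(-1.64)²/(0.63−0.74)² = 43.0.
At s = 43.0: P(θ<0.63) ≈ 0.057. Adjusting to match 0.05 gives s ≈ 46.86.
So α = 0.74·46.86 ≈ 34.67, β = 0.26·46.86 ≈ 12.18.

α ≈ 34.67, β ≈ 12.18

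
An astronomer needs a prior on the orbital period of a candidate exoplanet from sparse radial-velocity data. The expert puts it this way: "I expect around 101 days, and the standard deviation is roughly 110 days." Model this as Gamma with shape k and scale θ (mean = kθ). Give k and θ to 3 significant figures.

k ≈ 0.843, θ ≈ 120

For Gamma(k, scale θ): mean = kθ, variance = kθ², so CV = 1/√k.
CV = SD/mean = 110/101 = 1.089, hence k = 1/CV² = 0.843.
Then θ = mean/k = 101/0.843 = 120.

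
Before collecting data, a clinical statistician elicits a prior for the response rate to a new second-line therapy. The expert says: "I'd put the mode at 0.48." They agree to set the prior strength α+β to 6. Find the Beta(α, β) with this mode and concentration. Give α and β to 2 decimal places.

For α,β > 1 the Beta mode is (α−1)/(α+β−2). With α+β = 6, the mode is (α−1)/4.
Set (α−1)/4 = 0.48 → α = 1 + 0.48·4 = 2.92.
β = 6 − α = 3.08.

α = 2.92, β = 3.08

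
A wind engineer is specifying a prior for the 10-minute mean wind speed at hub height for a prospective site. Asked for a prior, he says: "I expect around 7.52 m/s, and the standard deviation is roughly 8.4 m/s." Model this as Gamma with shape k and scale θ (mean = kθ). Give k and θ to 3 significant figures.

For Gamma(k, scale θ): mean = kθ, variance = kθ², so CV = 1/√k.
CV = SD/mean = 8.4/7.52 = 1.117, hence k = 1/CV² = 0.801.
Then θ = mean/k = 7.52/0.801 = 9.38.

k ≈ 0.801, θ ≈ 9.38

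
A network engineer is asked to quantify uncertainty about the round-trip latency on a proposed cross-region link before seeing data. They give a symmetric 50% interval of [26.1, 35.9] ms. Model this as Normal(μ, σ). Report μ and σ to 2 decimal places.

μ = 31.00, σ = 7.26

A symmetric 50% interval runs μ ± z·σ with z = 0.6745.
Half-width = 4.9, so σ = 4.9/0.6745 = 7.26.
μ is the interval midpoint, 31.00.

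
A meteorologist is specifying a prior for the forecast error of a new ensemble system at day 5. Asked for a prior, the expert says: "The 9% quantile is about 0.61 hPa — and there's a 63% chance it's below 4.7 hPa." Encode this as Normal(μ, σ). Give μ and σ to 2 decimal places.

μ = 3.89, σ = 2.45

For Normal(μ,σ), the p-quantile is μ + z_p·σ. Here z_{0.09} = -1.341, z_{0.63} = 0.3319.
So 0.61 = μ − 1.341σ and 4.7 = μ + 0.3319σ.
Subtracting: σ = (4.7 − 0.61)/(0.3319 − (-1.341)) = 2.45.
Then μ = 0.61 − (-1.341)·2.45 = 3.89.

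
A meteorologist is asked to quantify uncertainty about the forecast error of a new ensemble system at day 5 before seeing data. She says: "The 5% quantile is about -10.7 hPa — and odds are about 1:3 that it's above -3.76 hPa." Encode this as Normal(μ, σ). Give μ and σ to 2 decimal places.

μ = -5.78, σ = 2.99

For Normal(μ,σ), the p-quantile is μ + z_p·σ. Here z_{0.05} = -1.645, z_{0.75} = 0.6745.
So -10.7 = μ − 1.645σ and -3.76 = μ + 0.6745σ.
Subtracting: σ = (-3.76 − -10.7)/(0.6745 − (-1.645)) = 2.99.
Then μ = -10.7 − (-1.645)·2.99 = -5.78.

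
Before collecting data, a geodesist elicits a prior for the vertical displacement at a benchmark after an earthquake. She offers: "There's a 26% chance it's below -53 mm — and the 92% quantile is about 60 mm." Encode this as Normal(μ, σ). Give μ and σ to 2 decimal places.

μ = -17.51, σ = 55.16

The p-quantile of Normal(μ,σ) is μ + z_p·σ, with z_{0.26} = -0.6433 and z_{0.92} = 1.405.
Eliminate σ: μ = (z₂·x₁ − z₁·x₂)/(z₂ − z₁) = (1.405·-53 − (-0.6433)·60)/2.048 = -17.51.
Then σ = (x₂ − x₁)/(z₂ − z₁) = (60 − -53)/2.048 = 55.16.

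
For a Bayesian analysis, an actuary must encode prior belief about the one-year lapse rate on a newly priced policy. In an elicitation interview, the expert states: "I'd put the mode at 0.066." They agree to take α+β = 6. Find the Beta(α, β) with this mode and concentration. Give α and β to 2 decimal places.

For α,β > 1 the Beta mode is (α−1)/(α+β−2). With α+β = 6, the mode is (α−1)/4.
Set (α−1)/4 = 0.066 → α = 1 + 0.066·4 = 1.26.
β = 6 − α = 4.74.

α = 1.26, β = 4.74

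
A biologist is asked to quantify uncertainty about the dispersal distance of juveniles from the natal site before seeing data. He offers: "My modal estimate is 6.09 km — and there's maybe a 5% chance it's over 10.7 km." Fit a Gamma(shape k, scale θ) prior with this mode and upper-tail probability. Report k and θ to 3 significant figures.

k ≈ 9.78, θ ≈ 0.694

Gamma(k,θ) with k>1 has mode (k−1)θ, so θ = 6.09/(k−1).
Need P(X < 10.7) = 0.95 with θ tied to k this way. Start at k = 2, θ = 6.09: P(X<10.7) ≈ 0.524.
Too low — raise k to concentrate. Iterating converges to k ≈ 9.78.
Then θ = 6.09/(9.78−1) ≈ 0.694.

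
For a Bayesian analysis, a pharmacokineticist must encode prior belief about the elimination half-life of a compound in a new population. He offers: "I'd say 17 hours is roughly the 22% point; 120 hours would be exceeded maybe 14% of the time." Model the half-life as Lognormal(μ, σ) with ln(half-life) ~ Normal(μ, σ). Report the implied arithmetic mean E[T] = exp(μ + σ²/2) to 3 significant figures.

If T ~ Lognormal(μ,σ) then ln T ~ Normal(μ,σ), so the p-quantile of ln T is μ + z_p·σ.
ln(17) = 2.833 and ln(120) = 4.787; z_{0.22} = -0.7722, z_{0.86} = 1.08.
σ = (4.787 − 2.833)/(1.08 − (-0.7722)) = 1.055.
μ = 2.833 − (-0.7722)·1.055 = 3.648.
E[T] = exp(μ + σ²/2) = exp(3.648 + 0.5564) = 67 hours.

E[T] ≈ 67 hours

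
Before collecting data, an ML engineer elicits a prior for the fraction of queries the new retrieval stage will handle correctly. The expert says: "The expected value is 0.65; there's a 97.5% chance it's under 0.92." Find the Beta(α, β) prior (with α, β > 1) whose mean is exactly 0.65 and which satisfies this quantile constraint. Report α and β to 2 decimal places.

With mean 0.65 fixed, write α = 0.65s, β = 0.35s where s = α+β.
Need P(θ < 0.92) = 0.975 under Beta(0.65s, 0.35s). Normal approximation: (q−m)/√(m(1−m)/s) ≈ z_{0.975} = 1.96, so s ≈ 0.65·0.35·(1.96)²/(0.92−0.65)² = 12.0.
At s = 12.0: P(θ<0.92) ≈ 0.994. Adjusting to match 0.975 gives s ≈ 7.59.
So α = 0.65·7.59 ≈ 4.93, β = 0.35·7.59 ≈ 2.66.

α ≈ 4.93, β ≈ 2.66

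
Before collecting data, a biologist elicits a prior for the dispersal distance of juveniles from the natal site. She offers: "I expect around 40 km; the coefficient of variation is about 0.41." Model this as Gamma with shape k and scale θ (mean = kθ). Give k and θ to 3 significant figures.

For Gamma(k, scale θ): mean = kθ, variance = kθ², so CV = 1/√k.
CV = 0.41, hence k = 1/CV² = 5.95.
Then θ = mean/k = 40/5.95 = 6.72.

k ≈ 5.95, θ ≈ 6.72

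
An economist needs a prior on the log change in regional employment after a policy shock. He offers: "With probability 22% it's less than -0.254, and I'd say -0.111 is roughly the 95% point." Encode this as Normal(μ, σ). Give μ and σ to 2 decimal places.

μ = -0.21, σ = 0.06

The p-quantile of Normal(μ,σ) is μ + z_p·σ, with z_{0.22} = -0.7722 and z_{0.95} = 1.645.
Eliminate σ: μ = (z₂·x₁ − z₁·x₂)/(z₂ − z₁) = (1.645·-0.254 − (-0.7722)·-0.111)/2.417 = -0.21.
Then σ = (x₂ − x₁)/(z₂ − z₁) = (-0.111 − -0.254)/2.417 = 0.06.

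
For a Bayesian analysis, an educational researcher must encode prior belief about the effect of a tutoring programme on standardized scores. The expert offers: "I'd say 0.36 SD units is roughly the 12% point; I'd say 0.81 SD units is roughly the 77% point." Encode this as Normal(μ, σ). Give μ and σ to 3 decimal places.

μ = 0.636, σ = 0.235

The p-quantile of Normal(μ,σ) is μ + z_p·σ, with z_{0.12} = -1.175 and z_{0.77} = 0.7388.
Eliminate σ: μ = (z₂·x₁ − z₁·x₂)/(z₂ − z₁) = (0.7388·0.36 − (-1.175)·0.81)/1.914 = 0.636.
Then σ = (x₂ − x₁)/(z₂ − z₁) = (0.81 − 0.36)/1.914 = 0.235.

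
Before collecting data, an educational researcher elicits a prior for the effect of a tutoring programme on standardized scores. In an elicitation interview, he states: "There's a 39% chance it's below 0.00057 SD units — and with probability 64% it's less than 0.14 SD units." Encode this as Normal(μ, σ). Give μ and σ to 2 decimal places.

The p-quantile of Normal(μ,σ) is μ + z_p·σ, with z_{0.39} = -0.2793 and z_{0.64} = 0.3585.
Eliminate σ: μ = (z₂·x₁ − z₁·x₂)/(z₂ − z₁) = (0.3585·0.00057 − (-0.2793)·0.14)/0.6378 = 0.06.
Then σ = (x₂ − x₁)/(z₂ − z₁) = (0.14 − 0.00057)/0.6378 = 0.22.

μ = 0.06, σ = 0.22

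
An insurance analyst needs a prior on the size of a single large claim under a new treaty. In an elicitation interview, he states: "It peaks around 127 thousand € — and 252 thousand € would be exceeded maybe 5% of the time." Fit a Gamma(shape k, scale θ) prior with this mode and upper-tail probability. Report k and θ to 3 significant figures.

Gamma(k,θ) with k>1 has mode (k−1)θ, so θ = 127/(k−1).
Need P(X < 252) = 0.95 with θ tied to k this way. Start at k = 2, θ = 127: P(X<252) ≈ 0.590.
Too low — raise k to concentrate. Iterating converges to k ≈ 6.91.
Then θ = 127/(6.91−1) ≈ 21.5.

k ≈ 6.91, θ ≈ 21.5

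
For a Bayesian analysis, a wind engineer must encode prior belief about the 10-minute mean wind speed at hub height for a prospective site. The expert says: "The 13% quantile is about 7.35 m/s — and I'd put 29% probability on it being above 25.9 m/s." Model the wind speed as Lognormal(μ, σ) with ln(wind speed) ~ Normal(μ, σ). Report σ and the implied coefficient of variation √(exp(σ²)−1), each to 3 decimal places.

σ ≈ 0.750, CV ≈ 0.869

If T ~ Lognormal(μ,σ) then ln T ~ Normal(μ,σ), so the p-quantile of ln T is μ + z_p·σ.
ln(7.35) = 1.995 and ln(25.9) = 3.254; z_{0.13} = -1.126, z_{0.71} = 0.5534.
σ = (3.254 − 1.995)/(0.5534 − (-1.126)) = 0.750.
μ = 1.995 − (-1.126)·0.750 = 2.839.
CV = √(exp(σ²)−1) = √(exp(0.5622)−1) = 0.869.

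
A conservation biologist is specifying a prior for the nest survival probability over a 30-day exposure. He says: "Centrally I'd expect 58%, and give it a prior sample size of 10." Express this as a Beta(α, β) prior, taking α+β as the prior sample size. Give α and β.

α = 5.8, β = 4.2

Under the effective-sample-size interpretation, Beta(α, β) has prior mean α/(α+β) and prior sample size α+β.
So α+β = 10 and α/(α+β) = 0.58, giving α = 0.58·10 = 5.8 and β = 10 − 5.8 = 4.2.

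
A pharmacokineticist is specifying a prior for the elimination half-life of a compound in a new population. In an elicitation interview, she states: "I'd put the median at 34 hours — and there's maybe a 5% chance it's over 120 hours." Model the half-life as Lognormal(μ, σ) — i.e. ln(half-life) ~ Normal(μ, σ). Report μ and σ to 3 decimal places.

μ ≈ 3.526, σ ≈ 0.767

If T ~ Lognormal(μ,σ) then ln T ~ Normal(μ,σ), so the p-quantile of ln T is μ + z_p·σ.
ln(34) = 3.526 and ln(120) = 4.787; z_{0.5} = 0, z_{0.95} = 1.645.
σ = (4.787 − 3.526)/(1.645 − (0)) = 0.767.
μ = 3.526 − (0)·0.767 = 3.526.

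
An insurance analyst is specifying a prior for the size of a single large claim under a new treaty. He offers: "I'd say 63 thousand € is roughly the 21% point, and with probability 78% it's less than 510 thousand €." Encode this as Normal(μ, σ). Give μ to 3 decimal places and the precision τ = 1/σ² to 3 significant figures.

The p-quantile of Normal(μ,σ) is μ + z_p·σ, with z_{0.21} = -0.8064 and z_{0.78} = 0.7722.
Eliminate σ: μ = (z₂·x₁ − z₁·x₂)/(z₂ − z₁) = (0.7722·63 − (-0.8064)·510)/1.579 = 291.346.
Then σ = (x₂ − x₁)/(z₂ − z₁) = (510 − 63)/1.579 = 283.160.
Precision τ = 1/σ² = 1/283.2² = 1.25e-05.

μ = 291.346, τ = 1.25e-05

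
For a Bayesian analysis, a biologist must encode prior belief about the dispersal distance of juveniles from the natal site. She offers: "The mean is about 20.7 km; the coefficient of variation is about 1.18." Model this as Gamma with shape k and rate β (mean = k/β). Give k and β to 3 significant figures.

k ≈ 0.718, β ≈ 0.0347

For Gamma(k, rate β): mean = k/β, variance = k/β², so CV = 1/√k.
CV = 1.18, hence k = 1/CV² = 0.718.
Then β = k/mean = 0.718/20.7 = 0.0347.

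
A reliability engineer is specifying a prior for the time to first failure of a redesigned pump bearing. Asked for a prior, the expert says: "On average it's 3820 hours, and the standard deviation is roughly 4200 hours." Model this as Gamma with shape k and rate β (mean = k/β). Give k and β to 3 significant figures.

k ≈ 0.827, β ≈ 0.000217

For Gamma(k, rate β): mean = k/β, variance = k/β², so CV = 1/√k.
CV = SD/mean = 4200/3820 = 1.099, hence k = 1/CV² = 0.827.
Then β = k/mean = 0.827/3820 = 0.000217.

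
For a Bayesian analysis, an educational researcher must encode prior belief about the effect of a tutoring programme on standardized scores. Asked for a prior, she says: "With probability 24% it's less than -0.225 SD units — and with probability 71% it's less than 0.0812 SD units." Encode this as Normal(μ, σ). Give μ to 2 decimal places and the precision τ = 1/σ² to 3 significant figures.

μ = -0.05, τ = 16.9

For Normal(μ,σ), the p-quantile is μ + z_p·σ. Here z_{0.24} = -0.7063, z_{0.71} = 0.5534.
So -0.225 = μ − 0.7063σ and 0.0812 = μ + 0.5534σ.
Subtracting: σ = (0.0812 − -0.225)/(0.5534 − (-0.7063)) = 0.24.
Then μ = -0.225 − (-0.7063)·0.24 = -0.05.
Precision τ = 1/σ² = 1/0.2431² = 16.9.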